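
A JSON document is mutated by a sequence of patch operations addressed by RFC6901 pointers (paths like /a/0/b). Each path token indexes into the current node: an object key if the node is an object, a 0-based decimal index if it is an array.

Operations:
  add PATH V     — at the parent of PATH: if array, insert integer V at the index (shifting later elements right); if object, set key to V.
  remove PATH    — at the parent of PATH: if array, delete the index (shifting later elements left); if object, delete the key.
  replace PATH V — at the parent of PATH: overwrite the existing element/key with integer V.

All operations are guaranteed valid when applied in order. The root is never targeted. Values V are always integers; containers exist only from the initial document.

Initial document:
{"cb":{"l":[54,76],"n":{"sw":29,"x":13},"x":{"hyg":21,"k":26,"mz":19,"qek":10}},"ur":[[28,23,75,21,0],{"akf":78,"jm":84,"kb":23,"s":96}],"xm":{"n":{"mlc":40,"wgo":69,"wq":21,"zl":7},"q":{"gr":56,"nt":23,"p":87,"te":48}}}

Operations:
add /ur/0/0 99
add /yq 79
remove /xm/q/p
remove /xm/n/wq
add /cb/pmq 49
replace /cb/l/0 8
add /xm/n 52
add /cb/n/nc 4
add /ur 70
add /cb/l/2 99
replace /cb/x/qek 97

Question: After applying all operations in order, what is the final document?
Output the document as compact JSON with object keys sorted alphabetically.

Answer: {"cb":{"l":[8,76,99],"n":{"nc":4,"sw":29,"x":13},"pmq":49,"x":{"hyg":21,"k":26,"mz":19,"qek":97}},"ur":70,"xm":{"n":52,"q":{"gr":56,"nt":23,"te":48}},"yq":79}

Derivation:
After op 1 (add /ur/0/0 99): {"cb":{"l":[54,76],"n":{"sw":29,"x":13},"x":{"hyg":21,"k":26,"mz":19,"qek":10}},"ur":[[99,28,23,75,21,0],{"akf":78,"jm":84,"kb":23,"s":96}],"xm":{"n":{"mlc":40,"wgo":69,"wq":21,"zl":7},"q":{"gr":56,"nt":23,"p":87,"te":48}}}
After op 2 (add /yq 79): {"cb":{"l":[54,76],"n":{"sw":29,"x":13},"x":{"hyg":21,"k":26,"mz":19,"qek":10}},"ur":[[99,28,23,75,21,0],{"akf":78,"jm":84,"kb":23,"s":96}],"xm":{"n":{"mlc":40,"wgo":69,"wq":21,"zl":7},"q":{"gr":56,"nt":23,"p":87,"te":48}},"yq":79}
After op 3 (remove /xm/q/p): {"cb":{"l":[54,76],"n":{"sw":29,"x":13},"x":{"hyg":21,"k":26,"mz":19,"qek":10}},"ur":[[99,28,23,75,21,0],{"akf":78,"jm":84,"kb":23,"s":96}],"xm":{"n":{"mlc":40,"wgo":69,"wq":21,"zl":7},"q":{"gr":56,"nt":23,"te":48}},"yq":79}
After op 4 (remove /xm/n/wq): {"cb":{"l":[54,76],"n":{"sw":29,"x":13},"x":{"hyg":21,"k":26,"mz":19,"qek":10}},"ur":[[99,28,23,75,21,0],{"akf":78,"jm":84,"kb":23,"s":96}],"xm":{"n":{"mlc":40,"wgo":69,"zl":7},"q":{"gr":56,"nt":23,"te":48}},"yq":79}
After op 5 (add /cb/pmq 49): {"cb":{"l":[54,76],"n":{"sw":29,"x":13},"pmq":49,"x":{"hyg":21,"k":26,"mz":19,"qek":10}},"ur":[[99,28,23,75,21,0],{"akf":78,"jm":84,"kb":23,"s":96}],"xm":{"n":{"mlc":40,"wgo":69,"zl":7},"q":{"gr":56,"nt":23,"te":48}},"yq":79}
After op 6 (replace /cb/l/0 8): {"cb":{"l":[8,76],"n":{"sw":29,"x":13},"pmq":49,"x":{"hyg":21,"k":26,"mz":19,"qek":10}},"ur":[[99,28,23,75,21,0],{"akf":78,"jm":84,"kb":23,"s":96}],"xm":{"n":{"mlc":40,"wgo":69,"zl":7},"q":{"gr":56,"nt":23,"te":48}},"yq":79}
After op 7 (add /xm/n 52): {"cb":{"l":[8,76],"n":{"sw":29,"x":13},"pmq":49,"x":{"hyg":21,"k":26,"mz":19,"qek":10}},"ur":[[99,28,23,75,21,0],{"akf":78,"jm":84,"kb":23,"s":96}],"xm":{"n":52,"q":{"gr":56,"nt":23,"te":48}},"yq":79}
After op 8 (add /cb/n/nc 4): {"cb":{"l":[8,76],"n":{"nc":4,"sw":29,"x":13},"pmq":49,"x":{"hyg":21,"k":26,"mz":19,"qek":10}},"ur":[[99,28,23,75,21,0],{"akf":78,"jm":84,"kb":23,"s":96}],"xm":{"n":52,"q":{"gr":56,"nt":23,"te":48}},"yq":79}
After op 9 (add /ur 70): {"cb":{"l":[8,76],"n":{"nc":4,"sw":29,"x":13},"pmq":49,"x":{"hyg":21,"k":26,"mz":19,"qek":10}},"ur":70,"xm":{"n":52,"q":{"gr":56,"nt":23,"te":48}},"yq":79}
After op 10 (add /cb/l/2 99): {"cb":{"l":[8,76,99],"n":{"nc":4,"sw":29,"x":13},"pmq":49,"x":{"hyg":21,"k":26,"mz":19,"qek":10}},"ur":70,"xm":{"n":52,"q":{"gr":56,"nt":23,"te":48}},"yq":79}
After op 11 (replace /cb/x/qek 97): {"cb":{"l":[8,76,99],"n":{"nc":4,"sw":29,"x":13},"pmq":49,"x":{"hyg":21,"k":26,"mz":19,"qek":97}},"ur":70,"xm":{"n":52,"q":{"gr":56,"nt":23,"te":48}},"yq":79}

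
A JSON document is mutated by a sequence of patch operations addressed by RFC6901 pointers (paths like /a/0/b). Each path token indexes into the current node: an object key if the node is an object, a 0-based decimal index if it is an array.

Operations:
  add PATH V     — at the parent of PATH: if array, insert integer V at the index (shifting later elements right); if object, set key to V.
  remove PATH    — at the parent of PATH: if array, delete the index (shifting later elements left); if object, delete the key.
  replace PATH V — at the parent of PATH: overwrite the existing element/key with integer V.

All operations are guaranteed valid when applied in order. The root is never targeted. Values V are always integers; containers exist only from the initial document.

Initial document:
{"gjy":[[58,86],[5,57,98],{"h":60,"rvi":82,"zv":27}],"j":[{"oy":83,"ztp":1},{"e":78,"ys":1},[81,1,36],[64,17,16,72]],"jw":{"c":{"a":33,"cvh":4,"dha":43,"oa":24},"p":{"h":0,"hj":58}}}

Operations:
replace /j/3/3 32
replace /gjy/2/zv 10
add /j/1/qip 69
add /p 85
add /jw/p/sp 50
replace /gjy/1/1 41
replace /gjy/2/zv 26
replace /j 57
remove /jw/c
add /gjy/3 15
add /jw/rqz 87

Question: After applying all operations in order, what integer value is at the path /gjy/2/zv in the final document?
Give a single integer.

After op 1 (replace /j/3/3 32): {"gjy":[[58,86],[5,57,98],{"h":60,"rvi":82,"zv":27}],"j":[{"oy":83,"ztp":1},{"e":78,"ys":1},[81,1,36],[64,17,16,32]],"jw":{"c":{"a":33,"cvh":4,"dha":43,"oa":24},"p":{"h":0,"hj":58}}}
After op 2 (replace /gjy/2/zv 10): {"gjy":[[58,86],[5,57,98],{"h":60,"rvi":82,"zv":10}],"j":[{"oy":83,"ztp":1},{"e":78,"ys":1},[81,1,36],[64,17,16,32]],"jw":{"c":{"a":33,"cvh":4,"dha":43,"oa":24},"p":{"h":0,"hj":58}}}
After op 3 (add /j/1/qip 69): {"gjy":[[58,86],[5,57,98],{"h":60,"rvi":82,"zv":10}],"j":[{"oy":83,"ztp":1},{"e":78,"qip":69,"ys":1},[81,1,36],[64,17,16,32]],"jw":{"c":{"a":33,"cvh":4,"dha":43,"oa":24},"p":{"h":0,"hj":58}}}
After op 4 (add /p 85): {"gjy":[[58,86],[5,57,98],{"h":60,"rvi":82,"zv":10}],"j":[{"oy":83,"ztp":1},{"e":78,"qip":69,"ys":1},[81,1,36],[64,17,16,32]],"jw":{"c":{"a":33,"cvh":4,"dha":43,"oa":24},"p":{"h":0,"hj":58}},"p":85}
After op 5 (add /jw/p/sp 50): {"gjy":[[58,86],[5,57,98],{"h":60,"rvi":82,"zv":10}],"j":[{"oy":83,"ztp":1},{"e":78,"qip":69,"ys":1},[81,1,36],[64,17,16,32]],"jw":{"c":{"a":33,"cvh":4,"dha":43,"oa":24},"p":{"h":0,"hj":58,"sp":50}},"p":85}
After op 6 (replace /gjy/1/1 41): {"gjy":[[58,86],[5,41,98],{"h":60,"rvi":82,"zv":10}],"j":[{"oy":83,"ztp":1},{"e":78,"qip":69,"ys":1},[81,1,36],[64,17,16,32]],"jw":{"c":{"a":33,"cvh":4,"dha":43,"oa":24},"p":{"h":0,"hj":58,"sp":50}},"p":85}
After op 7 (replace /gjy/2/zv 26): {"gjy":[[58,86],[5,41,98],{"h":60,"rvi":82,"zv":26}],"j":[{"oy":83,"ztp":1},{"e":78,"qip":69,"ys":1},[81,1,36],[64,17,16,32]],"jw":{"c":{"a":33,"cvh":4,"dha":43,"oa":24},"p":{"h":0,"hj":58,"sp":50}},"p":85}
After op 8 (replace /j 57): {"gjy":[[58,86],[5,41,98],{"h":60,"rvi":82,"zv":26}],"j":57,"jw":{"c":{"a":33,"cvh":4,"dha":43,"oa":24},"p":{"h":0,"hj":58,"sp":50}},"p":85}
After op 9 (remove /jw/c): {"gjy":[[58,86],[5,41,98],{"h":60,"rvi":82,"zv":26}],"j":57,"jw":{"p":{"h":0,"hj":58,"sp":50}},"p":85}
After op 10 (add /gjy/3 15): {"gjy":[[58,86],[5,41,98],{"h":60,"rvi":82,"zv":26},15],"j":57,"jw":{"p":{"h":0,"hj":58,"sp":50}},"p":85}
After op 11 (add /jw/rqz 87): {"gjy":[[58,86],[5,41,98],{"h":60,"rvi":82,"zv":26},15],"j":57,"jw":{"p":{"h":0,"hj":58,"sp":50},"rqz":87},"p":85}
Value at /gjy/2/zv: 26

Answer: 26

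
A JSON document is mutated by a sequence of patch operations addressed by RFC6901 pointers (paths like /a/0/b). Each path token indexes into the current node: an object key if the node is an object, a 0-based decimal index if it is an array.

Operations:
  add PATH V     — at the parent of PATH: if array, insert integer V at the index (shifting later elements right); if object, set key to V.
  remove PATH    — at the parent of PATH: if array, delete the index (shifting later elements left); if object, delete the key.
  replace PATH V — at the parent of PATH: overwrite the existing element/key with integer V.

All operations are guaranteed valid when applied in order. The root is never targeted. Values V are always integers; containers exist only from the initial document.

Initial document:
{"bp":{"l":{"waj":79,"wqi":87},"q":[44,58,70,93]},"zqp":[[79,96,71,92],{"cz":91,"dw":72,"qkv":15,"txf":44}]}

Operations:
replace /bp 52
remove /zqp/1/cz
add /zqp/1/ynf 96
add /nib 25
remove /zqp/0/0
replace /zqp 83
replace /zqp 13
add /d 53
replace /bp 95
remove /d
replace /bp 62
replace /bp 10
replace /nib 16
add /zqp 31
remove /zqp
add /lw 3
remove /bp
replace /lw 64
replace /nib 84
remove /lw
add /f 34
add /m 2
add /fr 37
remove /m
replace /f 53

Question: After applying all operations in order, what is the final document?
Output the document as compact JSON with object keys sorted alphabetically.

Answer: {"f":53,"fr":37,"nib":84}

Derivation:
After op 1 (replace /bp 52): {"bp":52,"zqp":[[79,96,71,92],{"cz":91,"dw":72,"qkv":15,"txf":44}]}
After op 2 (remove /zqp/1/cz): {"bp":52,"zqp":[[79,96,71,92],{"dw":72,"qkv":15,"txf":44}]}
After op 3 (add /zqp/1/ynf 96): {"bp":52,"zqp":[[79,96,71,92],{"dw":72,"qkv":15,"txf":44,"ynf":96}]}
After op 4 (add /nib 25): {"bp":52,"nib":25,"zqp":[[79,96,71,92],{"dw":72,"qkv":15,"txf":44,"ynf":96}]}
After op 5 (remove /zqp/0/0): {"bp":52,"nib":25,"zqp":[[96,71,92],{"dw":72,"qkv":15,"txf":44,"ynf":96}]}
After op 6 (replace /zqp 83): {"bp":52,"nib":25,"zqp":83}
After op 7 (replace /zqp 13): {"bp":52,"nib":25,"zqp":13}
After op 8 (add /d 53): {"bp":52,"d":53,"nib":25,"zqp":13}
After op 9 (replace /bp 95): {"bp":95,"d":53,"nib":25,"zqp":13}
After op 10 (remove /d): {"bp":95,"nib":25,"zqp":13}
After op 11 (replace /bp 62): {"bp":62,"nib":25,"zqp":13}
After op 12 (replace /bp 10): {"bp":10,"nib":25,"zqp":13}
After op 13 (replace /nib 16): {"bp":10,"nib":16,"zqp":13}
After op 14 (add /zqp 31): {"bp":10,"nib":16,"zqp":31}
After op 15 (remove /zqp): {"bp":10,"nib":16}
After op 16 (add /lw 3): {"bp":10,"lw":3,"nib":16}
After op 17 (remove /bp): {"lw":3,"nib":16}
After op 18 (replace /lw 64): {"lw":64,"nib":16}
After op 19 (replace /nib 84): {"lw":64,"nib":84}
After op 20 (remove /lw): {"nib":84}
After op 21 (add /f 34): {"f":34,"nib":84}
After op 22 (add /m 2): {"f":34,"m":2,"nib":84}
After op 23 (add /fr 37): {"f":34,"fr":37,"m":2,"nib":84}
After op 24 (remove /m): {"f":34,"fr":37,"nib":84}
After op 25 (replace /f 53): {"f":53,"fr":37,"nib":84}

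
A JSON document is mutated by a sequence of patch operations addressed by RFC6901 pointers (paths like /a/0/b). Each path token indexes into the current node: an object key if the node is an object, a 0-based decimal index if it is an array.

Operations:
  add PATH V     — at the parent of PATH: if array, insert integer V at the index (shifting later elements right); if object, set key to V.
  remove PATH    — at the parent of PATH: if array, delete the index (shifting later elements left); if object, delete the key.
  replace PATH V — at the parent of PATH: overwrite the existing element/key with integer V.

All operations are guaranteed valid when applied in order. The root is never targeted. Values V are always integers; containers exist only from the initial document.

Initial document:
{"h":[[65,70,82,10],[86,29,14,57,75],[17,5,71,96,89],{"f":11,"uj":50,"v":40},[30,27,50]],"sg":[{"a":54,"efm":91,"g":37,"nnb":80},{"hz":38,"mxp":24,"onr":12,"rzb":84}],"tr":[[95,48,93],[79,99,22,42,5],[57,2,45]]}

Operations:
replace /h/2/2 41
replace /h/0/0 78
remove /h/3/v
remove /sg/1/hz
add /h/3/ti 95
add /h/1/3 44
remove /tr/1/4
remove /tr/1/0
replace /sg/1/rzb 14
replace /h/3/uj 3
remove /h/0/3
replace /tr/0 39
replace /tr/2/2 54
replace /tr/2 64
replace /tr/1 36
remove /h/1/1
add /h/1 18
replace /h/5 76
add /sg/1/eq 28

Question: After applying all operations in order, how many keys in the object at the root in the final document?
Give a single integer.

Answer: 3

Derivation:
After op 1 (replace /h/2/2 41): {"h":[[65,70,82,10],[86,29,14,57,75],[17,5,41,96,89],{"f":11,"uj":50,"v":40},[30,27,50]],"sg":[{"a":54,"efm":91,"g":37,"nnb":80},{"hz":38,"mxp":24,"onr":12,"rzb":84}],"tr":[[95,48,93],[79,99,22,42,5],[57,2,45]]}
After op 2 (replace /h/0/0 78): {"h":[[78,70,82,10],[86,29,14,57,75],[17,5,41,96,89],{"f":11,"uj":50,"v":40},[30,27,50]],"sg":[{"a":54,"efm":91,"g":37,"nnb":80},{"hz":38,"mxp":24,"onr":12,"rzb":84}],"tr":[[95,48,93],[79,99,22,42,5],[57,2,45]]}
After op 3 (remove /h/3/v): {"h":[[78,70,82,10],[86,29,14,57,75],[17,5,41,96,89],{"f":11,"uj":50},[30,27,50]],"sg":[{"a":54,"efm":91,"g":37,"nnb":80},{"hz":38,"mxp":24,"onr":12,"rzb":84}],"tr":[[95,48,93],[79,99,22,42,5],[57,2,45]]}
After op 4 (remove /sg/1/hz): {"h":[[78,70,82,10],[86,29,14,57,75],[17,5,41,96,89],{"f":11,"uj":50},[30,27,50]],"sg":[{"a":54,"efm":91,"g":37,"nnb":80},{"mxp":24,"onr":12,"rzb":84}],"tr":[[95,48,93],[79,99,22,42,5],[57,2,45]]}
After op 5 (add /h/3/ti 95): {"h":[[78,70,82,10],[86,29,14,57,75],[17,5,41,96,89],{"f":11,"ti":95,"uj":50},[30,27,50]],"sg":[{"a":54,"efm":91,"g":37,"nnb":80},{"mxp":24,"onr":12,"rzb":84}],"tr":[[95,48,93],[79,99,22,42,5],[57,2,45]]}
After op 6 (add /h/1/3 44): {"h":[[78,70,82,10],[86,29,14,44,57,75],[17,5,41,96,89],{"f":11,"ti":95,"uj":50},[30,27,50]],"sg":[{"a":54,"efm":91,"g":37,"nnb":80},{"mxp":24,"onr":12,"rzb":84}],"tr":[[95,48,93],[79,99,22,42,5],[57,2,45]]}
After op 7 (remove /tr/1/4): {"h":[[78,70,82,10],[86,29,14,44,57,75],[17,5,41,96,89],{"f":11,"ti":95,"uj":50},[30,27,50]],"sg":[{"a":54,"efm":91,"g":37,"nnb":80},{"mxp":24,"onr":12,"rzb":84}],"tr":[[95,48,93],[79,99,22,42],[57,2,45]]}
After op 8 (remove /tr/1/0): {"h":[[78,70,82,10],[86,29,14,44,57,75],[17,5,41,96,89],{"f":11,"ti":95,"uj":50},[30,27,50]],"sg":[{"a":54,"efm":91,"g":37,"nnb":80},{"mxp":24,"onr":12,"rzb":84}],"tr":[[95,48,93],[99,22,42],[57,2,45]]}
After op 9 (replace /sg/1/rzb 14): {"h":[[78,70,82,10],[86,29,14,44,57,75],[17,5,41,96,89],{"f":11,"ti":95,"uj":50},[30,27,50]],"sg":[{"a":54,"efm":91,"g":37,"nnb":80},{"mxp":24,"onr":12,"rzb":14}],"tr":[[95,48,93],[99,22,42],[57,2,45]]}
After op 10 (replace /h/3/uj 3): {"h":[[78,70,82,10],[86,29,14,44,57,75],[17,5,41,96,89],{"f":11,"ti":95,"uj":3},[30,27,50]],"sg":[{"a":54,"efm":91,"g":37,"nnb":80},{"mxp":24,"onr":12,"rzb":14}],"tr":[[95,48,93],[99,22,42],[57,2,45]]}
After op 11 (remove /h/0/3): {"h":[[78,70,82],[86,29,14,44,57,75],[17,5,41,96,89],{"f":11,"ti":95,"uj":3},[30,27,50]],"sg":[{"a":54,"efm":91,"g":37,"nnb":80},{"mxp":24,"onr":12,"rzb":14}],"tr":[[95,48,93],[99,22,42],[57,2,45]]}
After op 12 (replace /tr/0 39): {"h":[[78,70,82],[86,29,14,44,57,75],[17,5,41,96,89],{"f":11,"ti":95,"uj":3},[30,27,50]],"sg":[{"a":54,"efm":91,"g":37,"nnb":80},{"mxp":24,"onr":12,"rzb":14}],"tr":[39,[99,22,42],[57,2,45]]}
After op 13 (replace /tr/2/2 54): {"h":[[78,70,82],[86,29,14,44,57,75],[17,5,41,96,89],{"f":11,"ti":95,"uj":3},[30,27,50]],"sg":[{"a":54,"efm":91,"g":37,"nnb":80},{"mxp":24,"onr":12,"rzb":14}],"tr":[39,[99,22,42],[57,2,54]]}
After op 14 (replace /tr/2 64): {"h":[[78,70,82],[86,29,14,44,57,75],[17,5,41,96,89],{"f":11,"ti":95,"uj":3},[30,27,50]],"sg":[{"a":54,"efm":91,"g":37,"nnb":80},{"mxp":24,"onr":12,"rzb":14}],"tr":[39,[99,22,42],64]}
After op 15 (replace /tr/1 36): {"h":[[78,70,82],[86,29,14,44,57,75],[17,5,41,96,89],{"f":11,"ti":95,"uj":3},[30,27,50]],"sg":[{"a":54,"efm":91,"g":37,"nnb":80},{"mxp":24,"onr":12,"rzb":14}],"tr":[39,36,64]}
After op 16 (remove /h/1/1): {"h":[[78,70,82],[86,14,44,57,75],[17,5,41,96,89],{"f":11,"ti":95,"uj":3},[30,27,50]],"sg":[{"a":54,"efm":91,"g":37,"nnb":80},{"mxp":24,"onr":12,"rzb":14}],"tr":[39,36,64]}
After op 17 (add /h/1 18): {"h":[[78,70,82],18,[86,14,44,57,75],[17,5,41,96,89],{"f":11,"ti":95,"uj":3},[30,27,50]],"sg":[{"a":54,"efm":91,"g":37,"nnb":80},{"mxp":24,"onr":12,"rzb":14}],"tr":[39,36,64]}
After op 18 (replace /h/5 76): {"h":[[78,70,82],18,[86,14,44,57,75],[17,5,41,96,89],{"f":11,"ti":95,"uj":3},76],"sg":[{"a":54,"efm":91,"g":37,"nnb":80},{"mxp":24,"onr":12,"rzb":14}],"tr":[39,36,64]}
After op 19 (add /sg/1/eq 28): {"h":[[78,70,82],18,[86,14,44,57,75],[17,5,41,96,89],{"f":11,"ti":95,"uj":3},76],"sg":[{"a":54,"efm":91,"g":37,"nnb":80},{"eq":28,"mxp":24,"onr":12,"rzb":14}],"tr":[39,36,64]}
Size at the root: 3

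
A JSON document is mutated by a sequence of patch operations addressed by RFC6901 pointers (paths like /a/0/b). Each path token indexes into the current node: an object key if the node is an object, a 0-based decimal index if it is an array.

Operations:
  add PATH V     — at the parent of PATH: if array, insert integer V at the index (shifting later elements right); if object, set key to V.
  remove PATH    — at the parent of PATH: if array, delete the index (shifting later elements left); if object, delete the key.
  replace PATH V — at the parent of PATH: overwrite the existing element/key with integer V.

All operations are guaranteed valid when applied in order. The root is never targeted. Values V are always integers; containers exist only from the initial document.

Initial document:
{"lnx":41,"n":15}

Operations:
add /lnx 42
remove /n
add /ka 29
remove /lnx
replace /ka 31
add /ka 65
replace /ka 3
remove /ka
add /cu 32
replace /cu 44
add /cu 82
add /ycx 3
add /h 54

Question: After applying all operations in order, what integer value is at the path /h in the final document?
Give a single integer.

After op 1 (add /lnx 42): {"lnx":42,"n":15}
After op 2 (remove /n): {"lnx":42}
After op 3 (add /ka 29): {"ka":29,"lnx":42}
After op 4 (remove /lnx): {"ka":29}
After op 5 (replace /ka 31): {"ka":31}
After op 6 (add /ka 65): {"ka":65}
After op 7 (replace /ka 3): {"ka":3}
After op 8 (remove /ka): {}
After op 9 (add /cu 32): {"cu":32}
After op 10 (replace /cu 44): {"cu":44}
After op 11 (add /cu 82): {"cu":82}
After op 12 (add /ycx 3): {"cu":82,"ycx":3}
After op 13 (add /h 54): {"cu":82,"h":54,"ycx":3}
Value at /h: 54

Answer: 54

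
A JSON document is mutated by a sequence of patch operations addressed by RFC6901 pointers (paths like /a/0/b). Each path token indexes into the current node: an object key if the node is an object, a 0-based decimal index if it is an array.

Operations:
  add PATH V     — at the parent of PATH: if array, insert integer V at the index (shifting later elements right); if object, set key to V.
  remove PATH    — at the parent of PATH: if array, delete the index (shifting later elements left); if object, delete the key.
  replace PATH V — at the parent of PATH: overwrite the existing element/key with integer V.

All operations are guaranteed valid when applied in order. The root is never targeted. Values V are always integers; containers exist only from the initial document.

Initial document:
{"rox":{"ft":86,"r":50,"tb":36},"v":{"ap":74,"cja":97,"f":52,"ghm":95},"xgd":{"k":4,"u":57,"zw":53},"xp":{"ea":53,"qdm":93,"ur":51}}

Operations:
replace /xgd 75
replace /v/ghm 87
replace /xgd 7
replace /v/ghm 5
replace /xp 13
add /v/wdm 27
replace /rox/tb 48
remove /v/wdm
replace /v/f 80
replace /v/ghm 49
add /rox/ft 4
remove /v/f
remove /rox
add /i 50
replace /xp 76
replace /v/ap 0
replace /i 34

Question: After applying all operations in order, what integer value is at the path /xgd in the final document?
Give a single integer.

After op 1 (replace /xgd 75): {"rox":{"ft":86,"r":50,"tb":36},"v":{"ap":74,"cja":97,"f":52,"ghm":95},"xgd":75,"xp":{"ea":53,"qdm":93,"ur":51}}
After op 2 (replace /v/ghm 87): {"rox":{"ft":86,"r":50,"tb":36},"v":{"ap":74,"cja":97,"f":52,"ghm":87},"xgd":75,"xp":{"ea":53,"qdm":93,"ur":51}}
After op 3 (replace /xgd 7): {"rox":{"ft":86,"r":50,"tb":36},"v":{"ap":74,"cja":97,"f":52,"ghm":87},"xgd":7,"xp":{"ea":53,"qdm":93,"ur":51}}
After op 4 (replace /v/ghm 5): {"rox":{"ft":86,"r":50,"tb":36},"v":{"ap":74,"cja":97,"f":52,"ghm":5},"xgd":7,"xp":{"ea":53,"qdm":93,"ur":51}}
After op 5 (replace /xp 13): {"rox":{"ft":86,"r":50,"tb":36},"v":{"ap":74,"cja":97,"f":52,"ghm":5},"xgd":7,"xp":13}
After op 6 (add /v/wdm 27): {"rox":{"ft":86,"r":50,"tb":36},"v":{"ap":74,"cja":97,"f":52,"ghm":5,"wdm":27},"xgd":7,"xp":13}
After op 7 (replace /rox/tb 48): {"rox":{"ft":86,"r":50,"tb":48},"v":{"ap":74,"cja":97,"f":52,"ghm":5,"wdm":27},"xgd":7,"xp":13}
After op 8 (remove /v/wdm): {"rox":{"ft":86,"r":50,"tb":48},"v":{"ap":74,"cja":97,"f":52,"ghm":5},"xgd":7,"xp":13}
After op 9 (replace /v/f 80): {"rox":{"ft":86,"r":50,"tb":48},"v":{"ap":74,"cja":97,"f":80,"ghm":5},"xgd":7,"xp":13}
After op 10 (replace /v/ghm 49): {"rox":{"ft":86,"r":50,"tb":48},"v":{"ap":74,"cja":97,"f":80,"ghm":49},"xgd":7,"xp":13}
After op 11 (add /rox/ft 4): {"rox":{"ft":4,"r":50,"tb":48},"v":{"ap":74,"cja":97,"f":80,"ghm":49},"xgd":7,"xp":13}
After op 12 (remove /v/f): {"rox":{"ft":4,"r":50,"tb":48},"v":{"ap":74,"cja":97,"ghm":49},"xgd":7,"xp":13}
After op 13 (remove /rox): {"v":{"ap":74,"cja":97,"ghm":49},"xgd":7,"xp":13}
After op 14 (add /i 50): {"i":50,"v":{"ap":74,"cja":97,"ghm":49},"xgd":7,"xp":13}
After op 15 (replace /xp 76): {"i":50,"v":{"ap":74,"cja":97,"ghm":49},"xgd":7,"xp":76}
After op 16 (replace /v/ap 0): {"i":50,"v":{"ap":0,"cja":97,"ghm":49},"xgd":7,"xp":76}
After op 17 (replace /i 34): {"i":34,"v":{"ap":0,"cja":97,"ghm":49},"xgd":7,"xp":76}
Value at /xgd: 7

Answer: 7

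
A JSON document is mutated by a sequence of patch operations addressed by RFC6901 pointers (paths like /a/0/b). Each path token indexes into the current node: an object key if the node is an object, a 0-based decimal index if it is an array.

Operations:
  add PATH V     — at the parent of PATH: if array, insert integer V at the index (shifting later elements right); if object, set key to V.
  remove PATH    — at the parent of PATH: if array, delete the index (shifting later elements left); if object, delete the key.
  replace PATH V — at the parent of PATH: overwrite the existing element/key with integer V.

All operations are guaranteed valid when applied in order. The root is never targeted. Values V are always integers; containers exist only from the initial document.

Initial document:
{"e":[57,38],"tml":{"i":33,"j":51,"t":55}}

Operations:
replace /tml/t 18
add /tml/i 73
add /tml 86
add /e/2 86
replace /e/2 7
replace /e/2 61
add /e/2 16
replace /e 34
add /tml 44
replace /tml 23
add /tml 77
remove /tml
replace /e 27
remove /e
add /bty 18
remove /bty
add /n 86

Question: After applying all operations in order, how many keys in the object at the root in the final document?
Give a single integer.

After op 1 (replace /tml/t 18): {"e":[57,38],"tml":{"i":33,"j":51,"t":18}}
After op 2 (add /tml/i 73): {"e":[57,38],"tml":{"i":73,"j":51,"t":18}}
After op 3 (add /tml 86): {"e":[57,38],"tml":86}
After op 4 (add /e/2 86): {"e":[57,38,86],"tml":86}
After op 5 (replace /e/2 7): {"e":[57,38,7],"tml":86}
After op 6 (replace /e/2 61): {"e":[57,38,61],"tml":86}
After op 7 (add /e/2 16): {"e":[57,38,16,61],"tml":86}
After op 8 (replace /e 34): {"e":34,"tml":86}
After op 9 (add /tml 44): {"e":34,"tml":44}
After op 10 (replace /tml 23): {"e":34,"tml":23}
After op 11 (add /tml 77): {"e":34,"tml":77}
After op 12 (remove /tml): {"e":34}
After op 13 (replace /e 27): {"e":27}
After op 14 (remove /e): {}
After op 15 (add /bty 18): {"bty":18}
After op 16 (remove /bty): {}
After op 17 (add /n 86): {"n":86}
Size at the root: 1

Answer: 1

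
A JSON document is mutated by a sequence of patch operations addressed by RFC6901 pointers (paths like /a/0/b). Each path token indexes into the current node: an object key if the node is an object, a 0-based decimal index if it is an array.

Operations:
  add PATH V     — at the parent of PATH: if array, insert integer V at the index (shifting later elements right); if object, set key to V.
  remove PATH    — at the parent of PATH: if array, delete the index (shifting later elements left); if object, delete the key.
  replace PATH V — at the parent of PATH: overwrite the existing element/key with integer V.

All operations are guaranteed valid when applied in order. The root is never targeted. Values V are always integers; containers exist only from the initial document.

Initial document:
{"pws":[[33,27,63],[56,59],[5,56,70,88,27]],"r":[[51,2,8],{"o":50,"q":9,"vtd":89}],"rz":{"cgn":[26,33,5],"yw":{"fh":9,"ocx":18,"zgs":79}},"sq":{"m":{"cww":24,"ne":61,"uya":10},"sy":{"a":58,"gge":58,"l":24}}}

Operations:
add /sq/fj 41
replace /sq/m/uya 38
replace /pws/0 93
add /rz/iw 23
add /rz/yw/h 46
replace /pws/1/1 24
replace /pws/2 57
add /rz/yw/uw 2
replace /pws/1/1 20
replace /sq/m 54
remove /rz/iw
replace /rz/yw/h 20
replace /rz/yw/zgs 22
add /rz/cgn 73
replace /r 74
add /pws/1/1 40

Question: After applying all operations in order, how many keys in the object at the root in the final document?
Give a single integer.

After op 1 (add /sq/fj 41): {"pws":[[33,27,63],[56,59],[5,56,70,88,27]],"r":[[51,2,8],{"o":50,"q":9,"vtd":89}],"rz":{"cgn":[26,33,5],"yw":{"fh":9,"ocx":18,"zgs":79}},"sq":{"fj":41,"m":{"cww":24,"ne":61,"uya":10},"sy":{"a":58,"gge":58,"l":24}}}
After op 2 (replace /sq/m/uya 38): {"pws":[[33,27,63],[56,59],[5,56,70,88,27]],"r":[[51,2,8],{"o":50,"q":9,"vtd":89}],"rz":{"cgn":[26,33,5],"yw":{"fh":9,"ocx":18,"zgs":79}},"sq":{"fj":41,"m":{"cww":24,"ne":61,"uya":38},"sy":{"a":58,"gge":58,"l":24}}}
After op 3 (replace /pws/0 93): {"pws":[93,[56,59],[5,56,70,88,27]],"r":[[51,2,8],{"o":50,"q":9,"vtd":89}],"rz":{"cgn":[26,33,5],"yw":{"fh":9,"ocx":18,"zgs":79}},"sq":{"fj":41,"m":{"cww":24,"ne":61,"uya":38},"sy":{"a":58,"gge":58,"l":24}}}
After op 4 (add /rz/iw 23): {"pws":[93,[56,59],[5,56,70,88,27]],"r":[[51,2,8],{"o":50,"q":9,"vtd":89}],"rz":{"cgn":[26,33,5],"iw":23,"yw":{"fh":9,"ocx":18,"zgs":79}},"sq":{"fj":41,"m":{"cww":24,"ne":61,"uya":38},"sy":{"a":58,"gge":58,"l":24}}}
After op 5 (add /rz/yw/h 46): {"pws":[93,[56,59],[5,56,70,88,27]],"r":[[51,2,8],{"o":50,"q":9,"vtd":89}],"rz":{"cgn":[26,33,5],"iw":23,"yw":{"fh":9,"h":46,"ocx":18,"zgs":79}},"sq":{"fj":41,"m":{"cww":24,"ne":61,"uya":38},"sy":{"a":58,"gge":58,"l":24}}}
After op 6 (replace /pws/1/1 24): {"pws":[93,[56,24],[5,56,70,88,27]],"r":[[51,2,8],{"o":50,"q":9,"vtd":89}],"rz":{"cgn":[26,33,5],"iw":23,"yw":{"fh":9,"h":46,"ocx":18,"zgs":79}},"sq":{"fj":41,"m":{"cww":24,"ne":61,"uya":38},"sy":{"a":58,"gge":58,"l":24}}}
After op 7 (replace /pws/2 57): {"pws":[93,[56,24],57],"r":[[51,2,8],{"o":50,"q":9,"vtd":89}],"rz":{"cgn":[26,33,5],"iw":23,"yw":{"fh":9,"h":46,"ocx":18,"zgs":79}},"sq":{"fj":41,"m":{"cww":24,"ne":61,"uya":38},"sy":{"a":58,"gge":58,"l":24}}}
After op 8 (add /rz/yw/uw 2): {"pws":[93,[56,24],57],"r":[[51,2,8],{"o":50,"q":9,"vtd":89}],"rz":{"cgn":[26,33,5],"iw":23,"yw":{"fh":9,"h":46,"ocx":18,"uw":2,"zgs":79}},"sq":{"fj":41,"m":{"cww":24,"ne":61,"uya":38},"sy":{"a":58,"gge":58,"l":24}}}
After op 9 (replace /pws/1/1 20): {"pws":[93,[56,20],57],"r":[[51,2,8],{"o":50,"q":9,"vtd":89}],"rz":{"cgn":[26,33,5],"iw":23,"yw":{"fh":9,"h":46,"ocx":18,"uw":2,"zgs":79}},"sq":{"fj":41,"m":{"cww":24,"ne":61,"uya":38},"sy":{"a":58,"gge":58,"l":24}}}
After op 10 (replace /sq/m 54): {"pws":[93,[56,20],57],"r":[[51,2,8],{"o":50,"q":9,"vtd":89}],"rz":{"cgn":[26,33,5],"iw":23,"yw":{"fh":9,"h":46,"ocx":18,"uw":2,"zgs":79}},"sq":{"fj":41,"m":54,"sy":{"a":58,"gge":58,"l":24}}}
After op 11 (remove /rz/iw): {"pws":[93,[56,20],57],"r":[[51,2,8],{"o":50,"q":9,"vtd":89}],"rz":{"cgn":[26,33,5],"yw":{"fh":9,"h":46,"ocx":18,"uw":2,"zgs":79}},"sq":{"fj":41,"m":54,"sy":{"a":58,"gge":58,"l":24}}}
After op 12 (replace /rz/yw/h 20): {"pws":[93,[56,20],57],"r":[[51,2,8],{"o":50,"q":9,"vtd":89}],"rz":{"cgn":[26,33,5],"yw":{"fh":9,"h":20,"ocx":18,"uw":2,"zgs":79}},"sq":{"fj":41,"m":54,"sy":{"a":58,"gge":58,"l":24}}}
After op 13 (replace /rz/yw/zgs 22): {"pws":[93,[56,20],57],"r":[[51,2,8],{"o":50,"q":9,"vtd":89}],"rz":{"cgn":[26,33,5],"yw":{"fh":9,"h":20,"ocx":18,"uw":2,"zgs":22}},"sq":{"fj":41,"m":54,"sy":{"a":58,"gge":58,"l":24}}}
After op 14 (add /rz/cgn 73): {"pws":[93,[56,20],57],"r":[[51,2,8],{"o":50,"q":9,"vtd":89}],"rz":{"cgn":73,"yw":{"fh":9,"h":20,"ocx":18,"uw":2,"zgs":22}},"sq":{"fj":41,"m":54,"sy":{"a":58,"gge":58,"l":24}}}
After op 15 (replace /r 74): {"pws":[93,[56,20],57],"r":74,"rz":{"cgn":73,"yw":{"fh":9,"h":20,"ocx":18,"uw":2,"zgs":22}},"sq":{"fj":41,"m":54,"sy":{"a":58,"gge":58,"l":24}}}
After op 16 (add /pws/1/1 40): {"pws":[93,[56,40,20],57],"r":74,"rz":{"cgn":73,"yw":{"fh":9,"h":20,"ocx":18,"uw":2,"zgs":22}},"sq":{"fj":41,"m":54,"sy":{"a":58,"gge":58,"l":24}}}
Size at the root: 4

Answer: 4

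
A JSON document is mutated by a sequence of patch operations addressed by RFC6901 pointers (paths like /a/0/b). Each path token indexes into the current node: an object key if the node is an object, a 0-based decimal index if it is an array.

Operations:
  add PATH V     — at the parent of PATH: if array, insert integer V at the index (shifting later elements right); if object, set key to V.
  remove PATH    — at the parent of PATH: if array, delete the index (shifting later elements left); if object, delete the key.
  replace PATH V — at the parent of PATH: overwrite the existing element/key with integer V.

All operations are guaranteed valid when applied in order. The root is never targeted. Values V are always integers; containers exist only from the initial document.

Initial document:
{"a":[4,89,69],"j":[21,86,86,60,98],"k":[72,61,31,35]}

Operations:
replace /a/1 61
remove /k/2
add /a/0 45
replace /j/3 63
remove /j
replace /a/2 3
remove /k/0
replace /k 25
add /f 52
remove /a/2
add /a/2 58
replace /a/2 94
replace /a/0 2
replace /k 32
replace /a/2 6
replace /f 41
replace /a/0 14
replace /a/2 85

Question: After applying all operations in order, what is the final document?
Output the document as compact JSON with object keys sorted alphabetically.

After op 1 (replace /a/1 61): {"a":[4,61,69],"j":[21,86,86,60,98],"k":[72,61,31,35]}
After op 2 (remove /k/2): {"a":[4,61,69],"j":[21,86,86,60,98],"k":[72,61,35]}
After op 3 (add /a/0 45): {"a":[45,4,61,69],"j":[21,86,86,60,98],"k":[72,61,35]}
After op 4 (replace /j/3 63): {"a":[45,4,61,69],"j":[21,86,86,63,98],"k":[72,61,35]}
After op 5 (remove /j): {"a":[45,4,61,69],"k":[72,61,35]}
After op 6 (replace /a/2 3): {"a":[45,4,3,69],"k":[72,61,35]}
After op 7 (remove /k/0): {"a":[45,4,3,69],"k":[61,35]}
After op 8 (replace /k 25): {"a":[45,4,3,69],"k":25}
After op 9 (add /f 52): {"a":[45,4,3,69],"f":52,"k":25}
After op 10 (remove /a/2): {"a":[45,4,69],"f":52,"k":25}
After op 11 (add /a/2 58): {"a":[45,4,58,69],"f":52,"k":25}
After op 12 (replace /a/2 94): {"a":[45,4,94,69],"f":52,"k":25}
After op 13 (replace /a/0 2): {"a":[2,4,94,69],"f":52,"k":25}
After op 14 (replace /k 32): {"a":[2,4,94,69],"f":52,"k":32}
After op 15 (replace /a/2 6): {"a":[2,4,6,69],"f":52,"k":32}
After op 16 (replace /f 41): {"a":[2,4,6,69],"f":41,"k":32}
After op 17 (replace /a/0 14): {"a":[14,4,6,69],"f":41,"k":32}
After op 18 (replace /a/2 85): {"a":[14,4,85,69],"f":41,"k":32}

Answer: {"a":[14,4,85,69],"f":41,"k":32}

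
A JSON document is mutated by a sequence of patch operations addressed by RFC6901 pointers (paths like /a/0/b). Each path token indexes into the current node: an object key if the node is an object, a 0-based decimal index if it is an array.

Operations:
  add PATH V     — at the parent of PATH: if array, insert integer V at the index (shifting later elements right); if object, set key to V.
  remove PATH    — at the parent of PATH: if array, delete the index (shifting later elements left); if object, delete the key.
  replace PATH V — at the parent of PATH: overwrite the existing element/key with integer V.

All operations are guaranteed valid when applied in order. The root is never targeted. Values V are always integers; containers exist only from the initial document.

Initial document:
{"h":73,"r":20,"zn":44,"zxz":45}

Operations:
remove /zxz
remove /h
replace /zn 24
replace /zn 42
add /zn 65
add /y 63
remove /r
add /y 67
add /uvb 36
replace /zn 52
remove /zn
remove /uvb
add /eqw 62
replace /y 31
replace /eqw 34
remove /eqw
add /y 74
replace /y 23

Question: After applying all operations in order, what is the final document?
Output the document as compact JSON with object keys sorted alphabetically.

After op 1 (remove /zxz): {"h":73,"r":20,"zn":44}
After op 2 (remove /h): {"r":20,"zn":44}
After op 3 (replace /zn 24): {"r":20,"zn":24}
After op 4 (replace /zn 42): {"r":20,"zn":42}
After op 5 (add /zn 65): {"r":20,"zn":65}
After op 6 (add /y 63): {"r":20,"y":63,"zn":65}
After op 7 (remove /r): {"y":63,"zn":65}
After op 8 (add /y 67): {"y":67,"zn":65}
After op 9 (add /uvb 36): {"uvb":36,"y":67,"zn":65}
After op 10 (replace /zn 52): {"uvb":36,"y":67,"zn":52}
After op 11 (remove /zn): {"uvb":36,"y":67}
After op 12 (remove /uvb): {"y":67}
After op 13 (add /eqw 62): {"eqw":62,"y":67}
After op 14 (replace /y 31): {"eqw":62,"y":31}
After op 15 (replace /eqw 34): {"eqw":34,"y":31}
After op 16 (remove /eqw): {"y":31}
After op 17 (add /y 74): {"y":74}
After op 18 (replace /y 23): {"y":23}

Answer: {"y":23}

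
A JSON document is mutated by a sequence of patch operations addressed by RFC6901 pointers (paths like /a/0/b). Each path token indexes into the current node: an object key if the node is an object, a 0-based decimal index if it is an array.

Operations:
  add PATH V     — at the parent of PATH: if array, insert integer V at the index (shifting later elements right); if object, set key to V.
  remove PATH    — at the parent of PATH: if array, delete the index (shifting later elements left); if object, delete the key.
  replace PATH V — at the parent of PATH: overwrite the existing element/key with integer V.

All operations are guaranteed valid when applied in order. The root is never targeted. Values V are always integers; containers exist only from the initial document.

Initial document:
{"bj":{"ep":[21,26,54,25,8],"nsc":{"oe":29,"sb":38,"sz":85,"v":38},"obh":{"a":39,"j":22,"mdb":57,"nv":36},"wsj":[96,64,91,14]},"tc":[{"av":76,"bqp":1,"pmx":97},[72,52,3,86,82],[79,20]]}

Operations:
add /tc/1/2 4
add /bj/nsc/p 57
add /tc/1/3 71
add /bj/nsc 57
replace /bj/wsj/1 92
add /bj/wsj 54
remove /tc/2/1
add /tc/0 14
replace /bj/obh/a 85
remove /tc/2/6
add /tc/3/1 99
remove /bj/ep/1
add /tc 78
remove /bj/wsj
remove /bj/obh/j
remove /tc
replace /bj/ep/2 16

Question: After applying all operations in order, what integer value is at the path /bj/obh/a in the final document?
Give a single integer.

After op 1 (add /tc/1/2 4): {"bj":{"ep":[21,26,54,25,8],"nsc":{"oe":29,"sb":38,"sz":85,"v":38},"obh":{"a":39,"j":22,"mdb":57,"nv":36},"wsj":[96,64,91,14]},"tc":[{"av":76,"bqp":1,"pmx":97},[72,52,4,3,86,82],[79,20]]}
After op 2 (add /bj/nsc/p 57): {"bj":{"ep":[21,26,54,25,8],"nsc":{"oe":29,"p":57,"sb":38,"sz":85,"v":38},"obh":{"a":39,"j":22,"mdb":57,"nv":36},"wsj":[96,64,91,14]},"tc":[{"av":76,"bqp":1,"pmx":97},[72,52,4,3,86,82],[79,20]]}
After op 3 (add /tc/1/3 71): {"bj":{"ep":[21,26,54,25,8],"nsc":{"oe":29,"p":57,"sb":38,"sz":85,"v":38},"obh":{"a":39,"j":22,"mdb":57,"nv":36},"wsj":[96,64,91,14]},"tc":[{"av":76,"bqp":1,"pmx":97},[72,52,4,71,3,86,82],[79,20]]}
After op 4 (add /bj/nsc 57): {"bj":{"ep":[21,26,54,25,8],"nsc":57,"obh":{"a":39,"j":22,"mdb":57,"nv":36},"wsj":[96,64,91,14]},"tc":[{"av":76,"bqp":1,"pmx":97},[72,52,4,71,3,86,82],[79,20]]}
After op 5 (replace /bj/wsj/1 92): {"bj":{"ep":[21,26,54,25,8],"nsc":57,"obh":{"a":39,"j":22,"mdb":57,"nv":36},"wsj":[96,92,91,14]},"tc":[{"av":76,"bqp":1,"pmx":97},[72,52,4,71,3,86,82],[79,20]]}
After op 6 (add /bj/wsj 54): {"bj":{"ep":[21,26,54,25,8],"nsc":57,"obh":{"a":39,"j":22,"mdb":57,"nv":36},"wsj":54},"tc":[{"av":76,"bqp":1,"pmx":97},[72,52,4,71,3,86,82],[79,20]]}
After op 7 (remove /tc/2/1): {"bj":{"ep":[21,26,54,25,8],"nsc":57,"obh":{"a":39,"j":22,"mdb":57,"nv":36},"wsj":54},"tc":[{"av":76,"bqp":1,"pmx":97},[72,52,4,71,3,86,82],[79]]}
After op 8 (add /tc/0 14): {"bj":{"ep":[21,26,54,25,8],"nsc":57,"obh":{"a":39,"j":22,"mdb":57,"nv":36},"wsj":54},"tc":[14,{"av":76,"bqp":1,"pmx":97},[72,52,4,71,3,86,82],[79]]}
After op 9 (replace /bj/obh/a 85): {"bj":{"ep":[21,26,54,25,8],"nsc":57,"obh":{"a":85,"j":22,"mdb":57,"nv":36},"wsj":54},"tc":[14,{"av":76,"bqp":1,"pmx":97},[72,52,4,71,3,86,82],[79]]}
After op 10 (remove /tc/2/6): {"bj":{"ep":[21,26,54,25,8],"nsc":57,"obh":{"a":85,"j":22,"mdb":57,"nv":36},"wsj":54},"tc":[14,{"av":76,"bqp":1,"pmx":97},[72,52,4,71,3,86],[79]]}
After op 11 (add /tc/3/1 99): {"bj":{"ep":[21,26,54,25,8],"nsc":57,"obh":{"a":85,"j":22,"mdb":57,"nv":36},"wsj":54},"tc":[14,{"av":76,"bqp":1,"pmx":97},[72,52,4,71,3,86],[79,99]]}
After op 12 (remove /bj/ep/1): {"bj":{"ep":[21,54,25,8],"nsc":57,"obh":{"a":85,"j":22,"mdb":57,"nv":36},"wsj":54},"tc":[14,{"av":76,"bqp":1,"pmx":97},[72,52,4,71,3,86],[79,99]]}
After op 13 (add /tc 78): {"bj":{"ep":[21,54,25,8],"nsc":57,"obh":{"a":85,"j":22,"mdb":57,"nv":36},"wsj":54},"tc":78}
After op 14 (remove /bj/wsj): {"bj":{"ep":[21,54,25,8],"nsc":57,"obh":{"a":85,"j":22,"mdb":57,"nv":36}},"tc":78}
After op 15 (remove /bj/obh/j): {"bj":{"ep":[21,54,25,8],"nsc":57,"obh":{"a":85,"mdb":57,"nv":36}},"tc":78}
After op 16 (remove /tc): {"bj":{"ep":[21,54,25,8],"nsc":57,"obh":{"a":85,"mdb":57,"nv":36}}}
After op 17 (replace /bj/ep/2 16): {"bj":{"ep":[21,54,16,8],"nsc":57,"obh":{"a":85,"mdb":57,"nv":36}}}
Value at /bj/obh/a: 85

Answer: 85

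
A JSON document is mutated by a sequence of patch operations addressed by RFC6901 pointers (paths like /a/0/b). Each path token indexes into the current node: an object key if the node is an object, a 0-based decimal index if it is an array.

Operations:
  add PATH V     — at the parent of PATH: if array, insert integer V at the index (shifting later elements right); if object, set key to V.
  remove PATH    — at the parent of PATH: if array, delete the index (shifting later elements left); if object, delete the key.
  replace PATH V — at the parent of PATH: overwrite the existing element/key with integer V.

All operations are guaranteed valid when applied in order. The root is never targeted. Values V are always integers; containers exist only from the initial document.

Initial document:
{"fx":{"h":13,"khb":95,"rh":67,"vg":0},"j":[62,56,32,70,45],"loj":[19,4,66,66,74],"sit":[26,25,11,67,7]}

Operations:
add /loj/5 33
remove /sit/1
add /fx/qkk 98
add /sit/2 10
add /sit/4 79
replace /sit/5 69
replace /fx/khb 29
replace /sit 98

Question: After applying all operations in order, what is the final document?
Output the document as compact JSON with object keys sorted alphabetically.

After op 1 (add /loj/5 33): {"fx":{"h":13,"khb":95,"rh":67,"vg":0},"j":[62,56,32,70,45],"loj":[19,4,66,66,74,33],"sit":[26,25,11,67,7]}
After op 2 (remove /sit/1): {"fx":{"h":13,"khb":95,"rh":67,"vg":0},"j":[62,56,32,70,45],"loj":[19,4,66,66,74,33],"sit":[26,11,67,7]}
After op 3 (add /fx/qkk 98): {"fx":{"h":13,"khb":95,"qkk":98,"rh":67,"vg":0},"j":[62,56,32,70,45],"loj":[19,4,66,66,74,33],"sit":[26,11,67,7]}
After op 4 (add /sit/2 10): {"fx":{"h":13,"khb":95,"qkk":98,"rh":67,"vg":0},"j":[62,56,32,70,45],"loj":[19,4,66,66,74,33],"sit":[26,11,10,67,7]}
After op 5 (add /sit/4 79): {"fx":{"h":13,"khb":95,"qkk":98,"rh":67,"vg":0},"j":[62,56,32,70,45],"loj":[19,4,66,66,74,33],"sit":[26,11,10,67,79,7]}
After op 6 (replace /sit/5 69): {"fx":{"h":13,"khb":95,"qkk":98,"rh":67,"vg":0},"j":[62,56,32,70,45],"loj":[19,4,66,66,74,33],"sit":[26,11,10,67,79,69]}
After op 7 (replace /fx/khb 29): {"fx":{"h":13,"khb":29,"qkk":98,"rh":67,"vg":0},"j":[62,56,32,70,45],"loj":[19,4,66,66,74,33],"sit":[26,11,10,67,79,69]}
After op 8 (replace /sit 98): {"fx":{"h":13,"khb":29,"qkk":98,"rh":67,"vg":0},"j":[62,56,32,70,45],"loj":[19,4,66,66,74,33],"sit":98}

Answer: {"fx":{"h":13,"khb":29,"qkk":98,"rh":67,"vg":0},"j":[62,56,32,70,45],"loj":[19,4,66,66,74,33],"sit":98}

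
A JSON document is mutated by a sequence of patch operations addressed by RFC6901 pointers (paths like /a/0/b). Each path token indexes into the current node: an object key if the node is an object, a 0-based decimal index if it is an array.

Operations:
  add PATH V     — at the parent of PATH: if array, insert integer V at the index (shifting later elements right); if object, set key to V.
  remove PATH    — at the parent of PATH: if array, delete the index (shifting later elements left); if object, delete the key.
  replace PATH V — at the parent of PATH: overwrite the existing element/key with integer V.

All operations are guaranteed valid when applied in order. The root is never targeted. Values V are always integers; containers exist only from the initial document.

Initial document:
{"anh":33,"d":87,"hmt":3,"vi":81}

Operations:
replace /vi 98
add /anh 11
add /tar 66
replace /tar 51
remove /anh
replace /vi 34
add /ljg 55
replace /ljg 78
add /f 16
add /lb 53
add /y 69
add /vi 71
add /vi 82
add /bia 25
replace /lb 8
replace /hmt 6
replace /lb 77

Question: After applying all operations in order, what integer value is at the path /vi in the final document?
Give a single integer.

Answer: 82

Derivation:
After op 1 (replace /vi 98): {"anh":33,"d":87,"hmt":3,"vi":98}
After op 2 (add /anh 11): {"anh":11,"d":87,"hmt":3,"vi":98}
After op 3 (add /tar 66): {"anh":11,"d":87,"hmt":3,"tar":66,"vi":98}
After op 4 (replace /tar 51): {"anh":11,"d":87,"hmt":3,"tar":51,"vi":98}
After op 5 (remove /anh): {"d":87,"hmt":3,"tar":51,"vi":98}
After op 6 (replace /vi 34): {"d":87,"hmt":3,"tar":51,"vi":34}
After op 7 (add /ljg 55): {"d":87,"hmt":3,"ljg":55,"tar":51,"vi":34}
After op 8 (replace /ljg 78): {"d":87,"hmt":3,"ljg":78,"tar":51,"vi":34}
After op 9 (add /f 16): {"d":87,"f":16,"hmt":3,"ljg":78,"tar":51,"vi":34}
After op 10 (add /lb 53): {"d":87,"f":16,"hmt":3,"lb":53,"ljg":78,"tar":51,"vi":34}
After op 11 (add /y 69): {"d":87,"f":16,"hmt":3,"lb":53,"ljg":78,"tar":51,"vi":34,"y":69}
After op 12 (add /vi 71): {"d":87,"f":16,"hmt":3,"lb":53,"ljg":78,"tar":51,"vi":71,"y":69}
After op 13 (add /vi 82): {"d":87,"f":16,"hmt":3,"lb":53,"ljg":78,"tar":51,"vi":82,"y":69}
After op 14 (add /bia 25): {"bia":25,"d":87,"f":16,"hmt":3,"lb":53,"ljg":78,"tar":51,"vi":82,"y":69}
After op 15 (replace /lb 8): {"bia":25,"d":87,"f":16,"hmt":3,"lb":8,"ljg":78,"tar":51,"vi":82,"y":69}
After op 16 (replace /hmt 6): {"bia":25,"d":87,"f":16,"hmt":6,"lb":8,"ljg":78,"tar":51,"vi":82,"y":69}
After op 17 (replace /lb 77): {"bia":25,"d":87,"f":16,"hmt":6,"lb":77,"ljg":78,"tar":51,"vi":82,"y":69}
Value at /vi: 82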